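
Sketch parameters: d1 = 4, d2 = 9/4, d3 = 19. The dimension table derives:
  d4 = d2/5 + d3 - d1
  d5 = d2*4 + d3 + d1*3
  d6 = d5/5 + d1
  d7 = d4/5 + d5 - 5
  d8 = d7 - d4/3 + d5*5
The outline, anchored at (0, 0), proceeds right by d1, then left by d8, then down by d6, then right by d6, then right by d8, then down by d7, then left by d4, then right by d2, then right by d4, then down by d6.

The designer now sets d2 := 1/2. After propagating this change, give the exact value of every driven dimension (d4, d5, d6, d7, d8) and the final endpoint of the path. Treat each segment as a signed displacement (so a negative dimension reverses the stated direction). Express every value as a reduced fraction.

Apply edit: d2 := 1/2
  d4 = d2/5 + d3 - d1 = 151/10
  d5 = d2*4 + d3 + d1*3 = 33
  d6 = d5/5 + d1 = 53/5
  d7 = d4/5 + d5 - 5 = 1551/50
  d8 = d7 - d4/3 + d5*5 = 14324/75
Walk from origin (0, 0):
  seg 1: right by d1 = 4 → (4, 0)
  seg 2: left by d8 = 14324/75 → (-14024/75, 0)
  seg 3: down by d6 = 53/5 → (-14024/75, -53/5)
  seg 4: right by d6 = 53/5 → (-13229/75, -53/5)
  seg 5: right by d8 = 14324/75 → (73/5, -53/5)
  seg 6: down by d7 = 1551/50 → (73/5, -2081/50)
  seg 7: left by d4 = 151/10 → (-1/2, -2081/50)
  seg 8: right by d2 = 1/2 → (0, -2081/50)
  seg 9: right by d4 = 151/10 → (151/10, -2081/50)
  seg 10: down by d6 = 53/5 → (151/10, -2611/50)

d4 = 151/10
d5 = 33
d6 = 53/5
d7 = 1551/50
d8 = 14324/75
endpoint = (151/10, -2611/50)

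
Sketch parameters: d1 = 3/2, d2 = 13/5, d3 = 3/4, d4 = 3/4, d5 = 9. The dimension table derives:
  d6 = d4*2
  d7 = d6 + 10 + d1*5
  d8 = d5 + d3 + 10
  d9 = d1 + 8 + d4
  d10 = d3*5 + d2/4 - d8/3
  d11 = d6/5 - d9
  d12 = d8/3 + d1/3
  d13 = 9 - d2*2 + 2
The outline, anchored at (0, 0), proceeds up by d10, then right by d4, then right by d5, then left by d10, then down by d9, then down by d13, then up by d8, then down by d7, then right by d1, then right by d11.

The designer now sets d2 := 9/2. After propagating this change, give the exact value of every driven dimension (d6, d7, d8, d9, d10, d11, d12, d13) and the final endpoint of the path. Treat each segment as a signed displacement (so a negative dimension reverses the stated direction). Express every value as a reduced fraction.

d6 = 3/2
d7 = 19
d8 = 79/4
d9 = 41/4
d10 = -41/24
d11 = -199/20
d12 = 85/12
d13 = 2
endpoint = (361/120, -317/24)

Apply edit: d2 := 9/2
  d6 = d4*2 = 3/2
  d7 = d6 + 10 + d1*5 = 19
  d8 = d5 + d3 + 10 = 79/4
  d9 = d1 + 8 + d4 = 41/4
  d10 = d3*5 + d2/4 - d8/3 = -41/24
  d11 = d6/5 - d9 = -199/20
  d12 = d8/3 + d1/3 = 85/12
  d13 = 9 - d2*2 + 2 = 2
Walk from origin (0, 0):
  seg 1: up by d10 = -41/24 → (0, -41/24)
  seg 2: right by d4 = 3/4 → (3/4, -41/24)
  seg 3: right by d5 = 9 → (39/4, -41/24)
  seg 4: left by d10 = -41/24 → (275/24, -41/24)
  seg 5: down by d9 = 41/4 → (275/24, -287/24)
  seg 6: down by d13 = 2 → (275/24, -335/24)
  seg 7: up by d8 = 79/4 → (275/24, 139/24)
  seg 8: down by d7 = 19 → (275/24, -317/24)
  seg 9: right by d1 = 3/2 → (311/24, -317/24)
  seg 10: right by d11 = -199/20 → (361/120, -317/24)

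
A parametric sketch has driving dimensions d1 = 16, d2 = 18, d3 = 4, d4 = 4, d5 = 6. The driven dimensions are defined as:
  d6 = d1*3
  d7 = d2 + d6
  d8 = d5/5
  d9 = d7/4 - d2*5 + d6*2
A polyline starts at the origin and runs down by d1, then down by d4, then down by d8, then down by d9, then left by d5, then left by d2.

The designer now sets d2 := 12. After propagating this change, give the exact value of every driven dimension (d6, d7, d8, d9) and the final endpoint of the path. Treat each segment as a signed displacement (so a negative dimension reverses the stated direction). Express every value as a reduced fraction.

d6 = 48
d7 = 60
d8 = 6/5
d9 = 51
endpoint = (-18, -361/5)

Apply edit: d2 := 12
  d6 = d1*3 = 48
  d7 = d2 + d6 = 60
  d8 = d5/5 = 6/5
  d9 = d7/4 - d2*5 + d6*2 = 51
Walk from origin (0, 0):
  seg 1: down by d1 = 16 → (0, -16)
  seg 2: down by d4 = 4 → (0, -20)
  seg 3: down by d8 = 6/5 → (0, -106/5)
  seg 4: down by d9 = 51 → (0, -361/5)
  seg 5: left by d5 = 6 → (-6, -361/5)
  seg 6: left by d2 = 12 → (-18, -361/5)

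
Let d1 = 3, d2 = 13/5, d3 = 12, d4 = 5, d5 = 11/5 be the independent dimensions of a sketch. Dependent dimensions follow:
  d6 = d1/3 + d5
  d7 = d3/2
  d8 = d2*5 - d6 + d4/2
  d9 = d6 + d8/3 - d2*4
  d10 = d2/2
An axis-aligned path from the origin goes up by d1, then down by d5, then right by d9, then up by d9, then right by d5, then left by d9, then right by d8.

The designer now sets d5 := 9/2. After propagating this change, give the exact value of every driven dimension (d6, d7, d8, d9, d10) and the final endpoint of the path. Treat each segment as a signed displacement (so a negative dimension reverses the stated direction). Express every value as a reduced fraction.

d6 = 11/2
d7 = 6
d8 = 10
d9 = -47/30
d10 = 13/10
endpoint = (29/2, -46/15)

Apply edit: d5 := 9/2
  d6 = d1/3 + d5 = 11/2
  d7 = d3/2 = 6
  d8 = d2*5 - d6 + d4/2 = 10
  d9 = d6 + d8/3 - d2*4 = -47/30
  d10 = d2/2 = 13/10
Walk from origin (0, 0):
  seg 1: up by d1 = 3 → (0, 3)
  seg 2: down by d5 = 9/2 → (0, -3/2)
  seg 3: right by d9 = -47/30 → (-47/30, -3/2)
  seg 4: up by d9 = -47/30 → (-47/30, -46/15)
  seg 5: right by d5 = 9/2 → (44/15, -46/15)
  seg 6: left by d9 = -47/30 → (9/2, -46/15)
  seg 7: right by d8 = 10 → (29/2, -46/15)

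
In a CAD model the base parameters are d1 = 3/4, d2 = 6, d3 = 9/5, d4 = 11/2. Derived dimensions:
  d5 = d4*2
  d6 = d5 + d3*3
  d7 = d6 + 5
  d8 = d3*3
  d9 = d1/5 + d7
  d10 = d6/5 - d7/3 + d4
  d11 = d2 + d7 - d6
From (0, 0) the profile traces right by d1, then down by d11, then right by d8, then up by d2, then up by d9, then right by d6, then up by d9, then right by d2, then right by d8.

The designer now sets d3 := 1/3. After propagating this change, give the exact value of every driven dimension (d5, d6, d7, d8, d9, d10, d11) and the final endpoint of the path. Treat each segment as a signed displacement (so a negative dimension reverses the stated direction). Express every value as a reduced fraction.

Apply edit: d3 := 1/3
  d5 = d4*2 = 11
  d6 = d5 + d3*3 = 12
  d7 = d6 + 5 = 17
  d8 = d3*3 = 1
  d9 = d1/5 + d7 = 343/20
  d10 = d6/5 - d7/3 + d4 = 67/30
  d11 = d2 + d7 - d6 = 11
Walk from origin (0, 0):
  seg 1: right by d1 = 3/4 → (3/4, 0)
  seg 2: down by d11 = 11 → (3/4, -11)
  seg 3: right by d8 = 1 → (7/4, -11)
  seg 4: up by d2 = 6 → (7/4, -5)
  seg 5: up by d9 = 343/20 → (7/4, 243/20)
  seg 6: right by d6 = 12 → (55/4, 243/20)
  seg 7: up by d9 = 343/20 → (55/4, 293/10)
  seg 8: right by d2 = 6 → (79/4, 293/10)
  seg 9: right by d8 = 1 → (83/4, 293/10)

d5 = 11
d6 = 12
d7 = 17
d8 = 1
d9 = 343/20
d10 = 67/30
d11 = 11
endpoint = (83/4, 293/10)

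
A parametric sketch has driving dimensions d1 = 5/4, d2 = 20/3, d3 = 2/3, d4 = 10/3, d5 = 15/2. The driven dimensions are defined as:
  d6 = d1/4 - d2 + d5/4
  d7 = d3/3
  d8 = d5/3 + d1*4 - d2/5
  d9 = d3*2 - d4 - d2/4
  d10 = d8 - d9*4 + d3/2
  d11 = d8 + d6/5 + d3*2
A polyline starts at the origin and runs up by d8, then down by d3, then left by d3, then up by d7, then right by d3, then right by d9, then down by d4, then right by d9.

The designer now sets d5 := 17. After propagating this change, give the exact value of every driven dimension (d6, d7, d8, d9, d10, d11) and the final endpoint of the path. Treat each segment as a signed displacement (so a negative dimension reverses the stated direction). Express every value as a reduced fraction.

d6 = -101/48
d7 = 2/9
d8 = 28/3
d9 = -11/3
d10 = 73/3
d11 = 2459/240
endpoint = (-22/3, 50/9)

Apply edit: d5 := 17
  d6 = d1/4 - d2 + d5/4 = -101/48
  d7 = d3/3 = 2/9
  d8 = d5/3 + d1*4 - d2/5 = 28/3
  d9 = d3*2 - d4 - d2/4 = -11/3
  d10 = d8 - d9*4 + d3/2 = 73/3
  d11 = d8 + d6/5 + d3*2 = 2459/240
Walk from origin (0, 0):
  seg 1: up by d8 = 28/3 → (0, 28/3)
  seg 2: down by d3 = 2/3 → (0, 26/3)
  seg 3: left by d3 = 2/3 → (-2/3, 26/3)
  seg 4: up by d7 = 2/9 → (-2/3, 80/9)
  seg 5: right by d3 = 2/3 → (0, 80/9)
  seg 6: right by d9 = -11/3 → (-11/3, 80/9)
  seg 7: down by d4 = 10/3 → (-11/3, 50/9)
  seg 8: right by d9 = -11/3 → (-22/3, 50/9)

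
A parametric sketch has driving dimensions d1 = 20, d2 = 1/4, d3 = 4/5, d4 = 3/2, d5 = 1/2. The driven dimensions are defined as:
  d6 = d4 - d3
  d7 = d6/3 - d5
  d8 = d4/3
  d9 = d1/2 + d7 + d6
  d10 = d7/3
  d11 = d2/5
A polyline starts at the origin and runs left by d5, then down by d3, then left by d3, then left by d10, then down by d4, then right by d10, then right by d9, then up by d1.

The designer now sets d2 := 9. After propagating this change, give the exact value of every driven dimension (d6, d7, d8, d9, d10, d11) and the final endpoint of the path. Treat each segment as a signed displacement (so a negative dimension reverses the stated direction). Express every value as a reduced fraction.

d6 = 7/10
d7 = -4/15
d8 = 1/2
d9 = 313/30
d10 = -4/45
d11 = 9/5
endpoint = (137/15, 177/10)

Apply edit: d2 := 9
  d6 = d4 - d3 = 7/10
  d7 = d6/3 - d5 = -4/15
  d8 = d4/3 = 1/2
  d9 = d1/2 + d7 + d6 = 313/30
  d10 = d7/3 = -4/45
  d11 = d2/5 = 9/5
Walk from origin (0, 0):
  seg 1: left by d5 = 1/2 → (-1/2, 0)
  seg 2: down by d3 = 4/5 → (-1/2, -4/5)
  seg 3: left by d3 = 4/5 → (-13/10, -4/5)
  seg 4: left by d10 = -4/45 → (-109/90, -4/5)
  seg 5: down by d4 = 3/2 → (-109/90, -23/10)
  seg 6: right by d10 = -4/45 → (-13/10, -23/10)
  seg 7: right by d9 = 313/30 → (137/15, -23/10)
  seg 8: up by d1 = 20 → (137/15, 177/10)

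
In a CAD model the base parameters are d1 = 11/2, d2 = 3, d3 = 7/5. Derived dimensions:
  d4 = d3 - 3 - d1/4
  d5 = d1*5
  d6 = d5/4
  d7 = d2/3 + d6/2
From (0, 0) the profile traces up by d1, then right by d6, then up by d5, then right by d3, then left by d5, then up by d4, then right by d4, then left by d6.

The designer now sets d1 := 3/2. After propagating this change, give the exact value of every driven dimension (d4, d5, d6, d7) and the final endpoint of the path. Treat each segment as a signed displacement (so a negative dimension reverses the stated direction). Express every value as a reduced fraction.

d4 = -79/40
d5 = 15/2
d6 = 15/8
d7 = 31/16
endpoint = (-323/40, 281/40)

Apply edit: d1 := 3/2
  d4 = d3 - 3 - d1/4 = -79/40
  d5 = d1*5 = 15/2
  d6 = d5/4 = 15/8
  d7 = d2/3 + d6/2 = 31/16
Walk from origin (0, 0):
  seg 1: up by d1 = 3/2 → (0, 3/2)
  seg 2: right by d6 = 15/8 → (15/8, 3/2)
  seg 3: up by d5 = 15/2 → (15/8, 9)
  seg 4: right by d3 = 7/5 → (131/40, 9)
  seg 5: left by d5 = 15/2 → (-169/40, 9)
  seg 6: up by d4 = -79/40 → (-169/40, 281/40)
  seg 7: right by d4 = -79/40 → (-31/5, 281/40)
  seg 8: left by d6 = 15/8 → (-323/40, 281/40)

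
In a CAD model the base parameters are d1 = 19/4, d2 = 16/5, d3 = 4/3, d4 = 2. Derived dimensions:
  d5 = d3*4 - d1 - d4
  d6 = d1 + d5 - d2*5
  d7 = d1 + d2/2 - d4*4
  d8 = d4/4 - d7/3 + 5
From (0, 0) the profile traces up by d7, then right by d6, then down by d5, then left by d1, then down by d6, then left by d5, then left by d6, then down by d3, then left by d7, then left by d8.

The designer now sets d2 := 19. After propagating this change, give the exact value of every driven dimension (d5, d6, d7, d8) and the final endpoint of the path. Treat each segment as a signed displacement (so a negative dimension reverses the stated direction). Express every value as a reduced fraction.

Apply edit: d2 := 19
  d5 = d3*4 - d1 - d4 = -17/12
  d6 = d1 + d5 - d2*5 = -275/3
  d7 = d1 + d2/2 - d4*4 = 25/4
  d8 = d4/4 - d7/3 + 5 = 41/12
Walk from origin (0, 0):
  seg 1: up by d7 = 25/4 → (0, 25/4)
  seg 2: right by d6 = -275/3 → (-275/3, 25/4)
  seg 3: down by d5 = -17/12 → (-275/3, 23/3)
  seg 4: left by d1 = 19/4 → (-1157/12, 23/3)
  seg 5: down by d6 = -275/3 → (-1157/12, 298/3)
  seg 6: left by d5 = -17/12 → (-95, 298/3)
  seg 7: left by d6 = -275/3 → (-10/3, 298/3)
  seg 8: down by d3 = 4/3 → (-10/3, 98)
  seg 9: left by d7 = 25/4 → (-115/12, 98)
  seg 10: left by d8 = 41/12 → (-13, 98)

d5 = -17/12
d6 = -275/3
d7 = 25/4
d8 = 41/12
endpoint = (-13, 98)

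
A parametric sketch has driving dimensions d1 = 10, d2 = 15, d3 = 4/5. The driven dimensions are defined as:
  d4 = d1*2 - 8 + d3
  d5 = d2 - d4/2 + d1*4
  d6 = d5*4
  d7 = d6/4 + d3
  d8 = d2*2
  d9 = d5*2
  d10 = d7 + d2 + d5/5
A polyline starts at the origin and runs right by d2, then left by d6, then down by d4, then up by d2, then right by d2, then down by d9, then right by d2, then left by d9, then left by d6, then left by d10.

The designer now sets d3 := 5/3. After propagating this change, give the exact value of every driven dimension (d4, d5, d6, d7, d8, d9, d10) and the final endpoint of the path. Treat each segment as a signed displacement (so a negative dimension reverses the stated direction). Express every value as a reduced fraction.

d4 = 41/3
d5 = 289/6
d6 = 578/3
d7 = 299/6
d8 = 30
d9 = 289/3
d10 = 1117/15
endpoint = (-7667/15, -95)

Apply edit: d3 := 5/3
  d4 = d1*2 - 8 + d3 = 41/3
  d5 = d2 - d4/2 + d1*4 = 289/6
  d6 = d5*4 = 578/3
  d7 = d6/4 + d3 = 299/6
  d8 = d2*2 = 30
  d9 = d5*2 = 289/3
  d10 = d7 + d2 + d5/5 = 1117/15
Walk from origin (0, 0):
  seg 1: right by d2 = 15 → (15, 0)
  seg 2: left by d6 = 578/3 → (-533/3, 0)
  seg 3: down by d4 = 41/3 → (-533/3, -41/3)
  seg 4: up by d2 = 15 → (-533/3, 4/3)
  seg 5: right by d2 = 15 → (-488/3, 4/3)
  seg 6: down by d9 = 289/3 → (-488/3, -95)
  seg 7: right by d2 = 15 → (-443/3, -95)
  seg 8: left by d9 = 289/3 → (-244, -95)
  seg 9: left by d6 = 578/3 → (-1310/3, -95)
  seg 10: left by d10 = 1117/15 → (-7667/15, -95)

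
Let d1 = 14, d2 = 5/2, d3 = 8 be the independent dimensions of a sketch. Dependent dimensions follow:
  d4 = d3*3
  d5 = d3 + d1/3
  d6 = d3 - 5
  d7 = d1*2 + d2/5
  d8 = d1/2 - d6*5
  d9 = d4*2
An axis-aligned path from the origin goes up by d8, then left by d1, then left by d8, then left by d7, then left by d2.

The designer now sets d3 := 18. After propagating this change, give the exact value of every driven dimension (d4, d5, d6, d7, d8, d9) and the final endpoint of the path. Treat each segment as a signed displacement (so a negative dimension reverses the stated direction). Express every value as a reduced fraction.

Apply edit: d3 := 18
  d4 = d3*3 = 54
  d5 = d3 + d1/3 = 68/3
  d6 = d3 - 5 = 13
  d7 = d1*2 + d2/5 = 57/2
  d8 = d1/2 - d6*5 = -58
  d9 = d4*2 = 108
Walk from origin (0, 0):
  seg 1: up by d8 = -58 → (0, -58)
  seg 2: left by d1 = 14 → (-14, -58)
  seg 3: left by d8 = -58 → (44, -58)
  seg 4: left by d7 = 57/2 → (31/2, -58)
  seg 5: left by d2 = 5/2 → (13, -58)

d4 = 54
d5 = 68/3
d6 = 13
d7 = 57/2
d8 = -58
d9 = 108
endpoint = (13, -58)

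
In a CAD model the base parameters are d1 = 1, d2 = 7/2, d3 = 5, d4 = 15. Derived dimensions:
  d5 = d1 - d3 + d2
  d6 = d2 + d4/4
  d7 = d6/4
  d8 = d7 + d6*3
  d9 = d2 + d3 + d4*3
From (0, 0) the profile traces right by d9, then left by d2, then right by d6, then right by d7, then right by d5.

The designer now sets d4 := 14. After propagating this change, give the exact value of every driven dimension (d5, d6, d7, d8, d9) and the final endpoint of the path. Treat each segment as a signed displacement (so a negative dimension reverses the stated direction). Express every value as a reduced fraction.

d5 = -1/2
d6 = 7
d7 = 7/4
d8 = 91/4
d9 = 101/2
endpoint = (221/4, 0)

Apply edit: d4 := 14
  d5 = d1 - d3 + d2 = -1/2
  d6 = d2 + d4/4 = 7
  d7 = d6/4 = 7/4
  d8 = d7 + d6*3 = 91/4
  d9 = d2 + d3 + d4*3 = 101/2
Walk from origin (0, 0):
  seg 1: right by d9 = 101/2 → (101/2, 0)
  seg 2: left by d2 = 7/2 → (47, 0)
  seg 3: right by d6 = 7 → (54, 0)
  seg 4: right by d7 = 7/4 → (223/4, 0)
  seg 5: right by d5 = -1/2 → (221/4, 0)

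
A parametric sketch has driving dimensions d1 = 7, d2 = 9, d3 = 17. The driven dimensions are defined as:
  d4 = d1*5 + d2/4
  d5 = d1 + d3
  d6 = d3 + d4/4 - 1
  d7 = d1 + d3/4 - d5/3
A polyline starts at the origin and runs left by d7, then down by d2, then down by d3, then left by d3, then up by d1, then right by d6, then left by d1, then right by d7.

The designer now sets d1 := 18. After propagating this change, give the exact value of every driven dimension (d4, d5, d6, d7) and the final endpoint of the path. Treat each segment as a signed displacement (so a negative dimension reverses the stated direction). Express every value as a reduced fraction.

d4 = 369/4
d5 = 35
d6 = 625/16
d7 = 127/12
endpoint = (65/16, -8)

Apply edit: d1 := 18
  d4 = d1*5 + d2/4 = 369/4
  d5 = d1 + d3 = 35
  d6 = d3 + d4/4 - 1 = 625/16
  d7 = d1 + d3/4 - d5/3 = 127/12
Walk from origin (0, 0):
  seg 1: left by d7 = 127/12 → (-127/12, 0)
  seg 2: down by d2 = 9 → (-127/12, -9)
  seg 3: down by d3 = 17 → (-127/12, -26)
  seg 4: left by d3 = 17 → (-331/12, -26)
  seg 5: up by d1 = 18 → (-331/12, -8)
  seg 6: right by d6 = 625/16 → (551/48, -8)
  seg 7: left by d1 = 18 → (-313/48, -8)
  seg 8: right by d7 = 127/12 → (65/16, -8)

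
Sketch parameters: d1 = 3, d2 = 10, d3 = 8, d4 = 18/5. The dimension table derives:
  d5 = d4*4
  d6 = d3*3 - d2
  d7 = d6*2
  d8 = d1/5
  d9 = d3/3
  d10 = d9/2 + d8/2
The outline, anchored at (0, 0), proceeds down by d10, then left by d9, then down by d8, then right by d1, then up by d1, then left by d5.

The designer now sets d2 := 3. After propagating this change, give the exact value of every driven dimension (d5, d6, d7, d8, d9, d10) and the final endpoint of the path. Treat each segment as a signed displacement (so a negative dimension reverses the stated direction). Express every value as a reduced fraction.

d5 = 72/5
d6 = 21
d7 = 42
d8 = 3/5
d9 = 8/3
d10 = 49/30
endpoint = (-211/15, 23/30)

Apply edit: d2 := 3
  d5 = d4*4 = 72/5
  d6 = d3*3 - d2 = 21
  d7 = d6*2 = 42
  d8 = d1/5 = 3/5
  d9 = d3/3 = 8/3
  d10 = d9/2 + d8/2 = 49/30
Walk from origin (0, 0):
  seg 1: down by d10 = 49/30 → (0, -49/30)
  seg 2: left by d9 = 8/3 → (-8/3, -49/30)
  seg 3: down by d8 = 3/5 → (-8/3, -67/30)
  seg 4: right by d1 = 3 → (1/3, -67/30)
  seg 5: up by d1 = 3 → (1/3, 23/30)
  seg 6: left by d5 = 72/5 → (-211/15, 23/30)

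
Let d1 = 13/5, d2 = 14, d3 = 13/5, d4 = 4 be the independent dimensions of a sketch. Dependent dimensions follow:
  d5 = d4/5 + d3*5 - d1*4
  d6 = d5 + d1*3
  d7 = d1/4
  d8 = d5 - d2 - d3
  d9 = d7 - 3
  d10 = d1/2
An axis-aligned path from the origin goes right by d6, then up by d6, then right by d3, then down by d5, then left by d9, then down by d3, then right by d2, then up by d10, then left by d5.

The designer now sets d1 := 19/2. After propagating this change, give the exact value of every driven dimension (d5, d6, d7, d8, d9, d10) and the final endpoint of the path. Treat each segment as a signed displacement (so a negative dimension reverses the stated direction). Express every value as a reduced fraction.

d5 = -121/5
d6 = 43/10
d7 = 19/8
d8 = -204/5
d9 = -5/8
d10 = 19/4
endpoint = (1829/40, 613/20)

Apply edit: d1 := 19/2
  d5 = d4/5 + d3*5 - d1*4 = -121/5
  d6 = d5 + d1*3 = 43/10
  d7 = d1/4 = 19/8
  d8 = d5 - d2 - d3 = -204/5
  d9 = d7 - 3 = -5/8
  d10 = d1/2 = 19/4
Walk from origin (0, 0):
  seg 1: right by d6 = 43/10 → (43/10, 0)
  seg 2: up by d6 = 43/10 → (43/10, 43/10)
  seg 3: right by d3 = 13/5 → (69/10, 43/10)
  seg 4: down by d5 = -121/5 → (69/10, 57/2)
  seg 5: left by d9 = -5/8 → (301/40, 57/2)
  seg 6: down by d3 = 13/5 → (301/40, 259/10)
  seg 7: right by d2 = 14 → (861/40, 259/10)
  seg 8: up by d10 = 19/4 → (861/40, 613/20)
  seg 9: left by d5 = -121/5 → (1829/40, 613/20)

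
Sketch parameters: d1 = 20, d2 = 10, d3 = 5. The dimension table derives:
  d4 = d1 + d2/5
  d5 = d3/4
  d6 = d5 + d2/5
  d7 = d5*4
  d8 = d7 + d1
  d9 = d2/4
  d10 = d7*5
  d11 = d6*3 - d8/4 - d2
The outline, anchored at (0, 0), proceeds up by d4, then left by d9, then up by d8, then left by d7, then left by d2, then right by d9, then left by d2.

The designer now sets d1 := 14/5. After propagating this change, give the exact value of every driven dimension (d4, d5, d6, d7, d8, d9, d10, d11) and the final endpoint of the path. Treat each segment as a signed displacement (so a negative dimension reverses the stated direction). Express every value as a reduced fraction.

d4 = 24/5
d5 = 5/4
d6 = 13/4
d7 = 5
d8 = 39/5
d9 = 5/2
d10 = 25
d11 = -11/5
endpoint = (-25, 63/5)

Apply edit: d1 := 14/5
  d4 = d1 + d2/5 = 24/5
  d5 = d3/4 = 5/4
  d6 = d5 + d2/5 = 13/4
  d7 = d5*4 = 5
  d8 = d7 + d1 = 39/5
  d9 = d2/4 = 5/2
  d10 = d7*5 = 25
  d11 = d6*3 - d8/4 - d2 = -11/5
Walk from origin (0, 0):
  seg 1: up by d4 = 24/5 → (0, 24/5)
  seg 2: left by d9 = 5/2 → (-5/2, 24/5)
  seg 3: up by d8 = 39/5 → (-5/2, 63/5)
  seg 4: left by d7 = 5 → (-15/2, 63/5)
  seg 5: left by d2 = 10 → (-35/2, 63/5)
  seg 6: right by d9 = 5/2 → (-15, 63/5)
  seg 7: left by d2 = 10 → (-25, 63/5)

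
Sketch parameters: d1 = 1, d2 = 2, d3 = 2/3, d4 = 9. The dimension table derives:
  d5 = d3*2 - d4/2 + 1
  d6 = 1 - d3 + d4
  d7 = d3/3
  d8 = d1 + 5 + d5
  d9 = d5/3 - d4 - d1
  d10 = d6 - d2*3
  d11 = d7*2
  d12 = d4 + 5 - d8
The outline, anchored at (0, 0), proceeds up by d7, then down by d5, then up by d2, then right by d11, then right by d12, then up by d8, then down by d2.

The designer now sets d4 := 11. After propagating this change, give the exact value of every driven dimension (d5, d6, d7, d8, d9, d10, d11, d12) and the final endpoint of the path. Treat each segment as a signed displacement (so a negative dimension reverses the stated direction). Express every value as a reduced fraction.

d5 = -19/6
d6 = 34/3
d7 = 2/9
d8 = 17/6
d9 = -235/18
d10 = 16/3
d11 = 4/9
d12 = 79/6
endpoint = (245/18, 56/9)

Apply edit: d4 := 11
  d5 = d3*2 - d4/2 + 1 = -19/6
  d6 = 1 - d3 + d4 = 34/3
  d7 = d3/3 = 2/9
  d8 = d1 + 5 + d5 = 17/6
  d9 = d5/3 - d4 - d1 = -235/18
  d10 = d6 - d2*3 = 16/3
  d11 = d7*2 = 4/9
  d12 = d4 + 5 - d8 = 79/6
Walk from origin (0, 0):
  seg 1: up by d7 = 2/9 → (0, 2/9)
  seg 2: down by d5 = -19/6 → (0, 61/18)
  seg 3: up by d2 = 2 → (0, 97/18)
  seg 4: right by d11 = 4/9 → (4/9, 97/18)
  seg 5: right by d12 = 79/6 → (245/18, 97/18)
  seg 6: up by d8 = 17/6 → (245/18, 74/9)
  seg 7: down by d2 = 2 → (245/18, 56/9)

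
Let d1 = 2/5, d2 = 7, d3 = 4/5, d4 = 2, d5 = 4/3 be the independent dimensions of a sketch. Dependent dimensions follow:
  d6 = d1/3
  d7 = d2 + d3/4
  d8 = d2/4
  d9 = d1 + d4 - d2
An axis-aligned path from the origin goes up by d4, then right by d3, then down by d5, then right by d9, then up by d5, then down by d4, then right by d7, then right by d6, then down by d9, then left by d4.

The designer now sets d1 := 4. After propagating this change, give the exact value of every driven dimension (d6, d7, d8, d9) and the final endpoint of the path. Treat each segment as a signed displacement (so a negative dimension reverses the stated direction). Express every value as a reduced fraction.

Apply edit: d1 := 4
  d6 = d1/3 = 4/3
  d7 = d2 + d3/4 = 36/5
  d8 = d2/4 = 7/4
  d9 = d1 + d4 - d2 = -1
Walk from origin (0, 0):
  seg 1: up by d4 = 2 → (0, 2)
  seg 2: right by d3 = 4/5 → (4/5, 2)
  seg 3: down by d5 = 4/3 → (4/5, 2/3)
  seg 4: right by d9 = -1 → (-1/5, 2/3)
  seg 5: up by d5 = 4/3 → (-1/5, 2)
  seg 6: down by d4 = 2 → (-1/5, 0)
  seg 7: right by d7 = 36/5 → (7, 0)
  seg 8: right by d6 = 4/3 → (25/3, 0)
  seg 9: down by d9 = -1 → (25/3, 1)
  seg 10: left by d4 = 2 → (19/3, 1)

d6 = 4/3
d7 = 36/5
d8 = 7/4
d9 = -1
endpoint = (19/3, 1)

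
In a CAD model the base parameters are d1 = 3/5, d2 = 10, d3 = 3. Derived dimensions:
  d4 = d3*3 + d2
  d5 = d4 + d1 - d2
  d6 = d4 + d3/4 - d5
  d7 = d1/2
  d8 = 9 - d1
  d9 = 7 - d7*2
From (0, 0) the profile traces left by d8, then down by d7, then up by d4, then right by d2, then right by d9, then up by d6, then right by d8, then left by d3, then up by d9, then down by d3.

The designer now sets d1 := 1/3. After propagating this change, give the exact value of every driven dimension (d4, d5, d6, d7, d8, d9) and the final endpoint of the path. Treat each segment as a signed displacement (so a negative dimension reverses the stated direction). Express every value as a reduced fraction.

d4 = 19
d5 = 28/3
d6 = 125/12
d7 = 1/6
d8 = 26/3
d9 = 20/3
endpoint = (41/3, 395/12)

Apply edit: d1 := 1/3
  d4 = d3*3 + d2 = 19
  d5 = d4 + d1 - d2 = 28/3
  d6 = d4 + d3/4 - d5 = 125/12
  d7 = d1/2 = 1/6
  d8 = 9 - d1 = 26/3
  d9 = 7 - d7*2 = 20/3
Walk from origin (0, 0):
  seg 1: left by d8 = 26/3 → (-26/3, 0)
  seg 2: down by d7 = 1/6 → (-26/3, -1/6)
  seg 3: up by d4 = 19 → (-26/3, 113/6)
  seg 4: right by d2 = 10 → (4/3, 113/6)
  seg 5: right by d9 = 20/3 → (8, 113/6)
  seg 6: up by d6 = 125/12 → (8, 117/4)
  seg 7: right by d8 = 26/3 → (50/3, 117/4)
  seg 8: left by d3 = 3 → (41/3, 117/4)
  seg 9: up by d9 = 20/3 → (41/3, 431/12)
  seg 10: down by d3 = 3 → (41/3, 395/12)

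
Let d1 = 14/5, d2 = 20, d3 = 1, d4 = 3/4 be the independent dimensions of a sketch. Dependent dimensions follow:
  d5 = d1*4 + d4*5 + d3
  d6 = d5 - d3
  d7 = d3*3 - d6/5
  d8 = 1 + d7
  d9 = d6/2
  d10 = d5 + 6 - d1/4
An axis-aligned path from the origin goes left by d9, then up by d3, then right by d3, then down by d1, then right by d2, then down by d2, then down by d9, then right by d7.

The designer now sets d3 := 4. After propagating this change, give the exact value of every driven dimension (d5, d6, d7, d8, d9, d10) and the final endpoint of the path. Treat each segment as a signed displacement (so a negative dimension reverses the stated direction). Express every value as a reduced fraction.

Apply edit: d3 := 4
  d5 = d1*4 + d4*5 + d3 = 379/20
  d6 = d5 - d3 = 299/20
  d7 = d3*3 - d6/5 = 901/100
  d8 = 1 + d7 = 1001/100
  d9 = d6/2 = 299/40
  d10 = d5 + 6 - d1/4 = 97/4
Walk from origin (0, 0):
  seg 1: left by d9 = 299/40 → (-299/40, 0)
  seg 2: up by d3 = 4 → (-299/40, 4)
  seg 3: right by d3 = 4 → (-139/40, 4)
  seg 4: down by d1 = 14/5 → (-139/40, 6/5)
  seg 5: right by d2 = 20 → (661/40, 6/5)
  seg 6: down by d2 = 20 → (661/40, -94/5)
  seg 7: down by d9 = 299/40 → (661/40, -1051/40)
  seg 8: right by d7 = 901/100 → (5107/200, -1051/40)

d5 = 379/20
d6 = 299/20
d7 = 901/100
d8 = 1001/100
d9 = 299/40
d10 = 97/4
endpoint = (5107/200, -1051/40)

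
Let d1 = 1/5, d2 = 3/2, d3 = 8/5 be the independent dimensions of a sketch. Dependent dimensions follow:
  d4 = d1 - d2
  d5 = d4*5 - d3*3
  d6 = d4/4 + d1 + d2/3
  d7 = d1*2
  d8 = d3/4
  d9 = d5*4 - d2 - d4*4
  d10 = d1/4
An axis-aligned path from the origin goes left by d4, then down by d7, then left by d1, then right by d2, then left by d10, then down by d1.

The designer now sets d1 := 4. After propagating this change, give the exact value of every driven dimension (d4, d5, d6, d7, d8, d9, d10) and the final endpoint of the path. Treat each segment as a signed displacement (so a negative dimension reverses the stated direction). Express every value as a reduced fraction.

d4 = 5/2
d5 = 77/10
d6 = 41/8
d7 = 8
d8 = 2/5
d9 = 193/10
d10 = 1
endpoint = (-6, -12)

Apply edit: d1 := 4
  d4 = d1 - d2 = 5/2
  d5 = d4*5 - d3*3 = 77/10
  d6 = d4/4 + d1 + d2/3 = 41/8
  d7 = d1*2 = 8
  d8 = d3/4 = 2/5
  d9 = d5*4 - d2 - d4*4 = 193/10
  d10 = d1/4 = 1
Walk from origin (0, 0):
  seg 1: left by d4 = 5/2 → (-5/2, 0)
  seg 2: down by d7 = 8 → (-5/2, -8)
  seg 3: left by d1 = 4 → (-13/2, -8)
  seg 4: right by d2 = 3/2 → (-5, -8)
  seg 5: left by d10 = 1 → (-6, -8)
  seg 6: down by d1 = 4 → (-6, -12)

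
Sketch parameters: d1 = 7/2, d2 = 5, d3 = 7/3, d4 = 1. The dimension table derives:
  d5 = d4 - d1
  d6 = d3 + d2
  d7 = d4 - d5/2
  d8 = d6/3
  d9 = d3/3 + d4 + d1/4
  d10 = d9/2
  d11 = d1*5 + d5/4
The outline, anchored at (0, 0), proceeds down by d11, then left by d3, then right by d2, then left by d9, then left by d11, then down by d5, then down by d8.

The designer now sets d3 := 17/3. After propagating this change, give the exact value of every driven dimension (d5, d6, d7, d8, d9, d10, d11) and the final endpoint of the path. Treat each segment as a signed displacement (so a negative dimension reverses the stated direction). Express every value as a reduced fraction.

Apply edit: d3 := 17/3
  d5 = d4 - d1 = -5/2
  d6 = d3 + d2 = 32/3
  d7 = d4 - d5/2 = 9/4
  d8 = d6/3 = 32/9
  d9 = d3/3 + d4 + d1/4 = 271/72
  d10 = d9/2 = 271/144
  d11 = d1*5 + d5/4 = 135/8
Walk from origin (0, 0):
  seg 1: down by d11 = 135/8 → (0, -135/8)
  seg 2: left by d3 = 17/3 → (-17/3, -135/8)
  seg 3: right by d2 = 5 → (-2/3, -135/8)
  seg 4: left by d9 = 271/72 → (-319/72, -135/8)
  seg 5: left by d11 = 135/8 → (-767/36, -135/8)
  seg 6: down by d5 = -5/2 → (-767/36, -115/8)
  seg 7: down by d8 = 32/9 → (-767/36, -1291/72)

d5 = -5/2
d6 = 32/3
d7 = 9/4
d8 = 32/9
d9 = 271/72
d10 = 271/144
d11 = 135/8
endpoint = (-767/36, -1291/72)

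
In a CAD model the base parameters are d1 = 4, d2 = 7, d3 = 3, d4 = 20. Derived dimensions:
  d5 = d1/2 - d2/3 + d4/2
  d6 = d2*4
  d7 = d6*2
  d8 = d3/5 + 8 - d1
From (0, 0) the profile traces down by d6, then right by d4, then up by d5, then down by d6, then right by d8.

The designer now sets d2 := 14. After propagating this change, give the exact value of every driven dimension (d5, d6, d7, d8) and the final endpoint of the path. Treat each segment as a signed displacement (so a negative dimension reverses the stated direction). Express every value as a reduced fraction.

Apply edit: d2 := 14
  d5 = d1/2 - d2/3 + d4/2 = 22/3
  d6 = d2*4 = 56
  d7 = d6*2 = 112
  d8 = d3/5 + 8 - d1 = 23/5
Walk from origin (0, 0):
  seg 1: down by d6 = 56 → (0, -56)
  seg 2: right by d4 = 20 → (20, -56)
  seg 3: up by d5 = 22/3 → (20, -146/3)
  seg 4: down by d6 = 56 → (20, -314/3)
  seg 5: right by d8 = 23/5 → (123/5, -314/3)

d5 = 22/3
d6 = 56
d7 = 112
d8 = 23/5
endpoint = (123/5, -314/3)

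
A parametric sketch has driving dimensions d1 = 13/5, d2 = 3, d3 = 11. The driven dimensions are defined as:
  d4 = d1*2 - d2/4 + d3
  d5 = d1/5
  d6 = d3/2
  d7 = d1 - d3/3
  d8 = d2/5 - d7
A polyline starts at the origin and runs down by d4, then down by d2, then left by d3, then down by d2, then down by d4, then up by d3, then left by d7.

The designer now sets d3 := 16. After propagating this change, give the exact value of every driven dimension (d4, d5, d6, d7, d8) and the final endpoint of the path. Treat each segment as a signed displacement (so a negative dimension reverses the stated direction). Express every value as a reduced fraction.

d4 = 409/20
d5 = 13/25
d6 = 8
d7 = -41/15
d8 = 10/3
endpoint = (-199/15, -309/10)

Apply edit: d3 := 16
  d4 = d1*2 - d2/4 + d3 = 409/20
  d5 = d1/5 = 13/25
  d6 = d3/2 = 8
  d7 = d1 - d3/3 = -41/15
  d8 = d2/5 - d7 = 10/3
Walk from origin (0, 0):
  seg 1: down by d4 = 409/20 → (0, -409/20)
  seg 2: down by d2 = 3 → (0, -469/20)
  seg 3: left by d3 = 16 → (-16, -469/20)
  seg 4: down by d2 = 3 → (-16, -529/20)
  seg 5: down by d4 = 409/20 → (-16, -469/10)
  seg 6: up by d3 = 16 → (-16, -309/10)
  seg 7: left by d7 = -41/15 → (-199/15, -309/10)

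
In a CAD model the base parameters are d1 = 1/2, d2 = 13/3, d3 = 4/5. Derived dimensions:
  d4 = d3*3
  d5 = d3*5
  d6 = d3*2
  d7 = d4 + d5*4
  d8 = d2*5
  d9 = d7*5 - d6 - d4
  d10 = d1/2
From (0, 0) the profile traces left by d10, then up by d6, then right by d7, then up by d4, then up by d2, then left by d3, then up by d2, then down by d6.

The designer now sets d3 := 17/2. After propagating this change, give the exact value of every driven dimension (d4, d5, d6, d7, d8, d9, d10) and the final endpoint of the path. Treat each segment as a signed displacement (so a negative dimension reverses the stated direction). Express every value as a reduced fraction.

d4 = 51/2
d5 = 85/2
d6 = 17
d7 = 391/2
d8 = 65/3
d9 = 935
d10 = 1/4
endpoint = (747/4, 205/6)

Apply edit: d3 := 17/2
  d4 = d3*3 = 51/2
  d5 = d3*5 = 85/2
  d6 = d3*2 = 17
  d7 = d4 + d5*4 = 391/2
  d8 = d2*5 = 65/3
  d9 = d7*5 - d6 - d4 = 935
  d10 = d1/2 = 1/4
Walk from origin (0, 0):
  seg 1: left by d10 = 1/4 → (-1/4, 0)
  seg 2: up by d6 = 17 → (-1/4, 17)
  seg 3: right by d7 = 391/2 → (781/4, 17)
  seg 4: up by d4 = 51/2 → (781/4, 85/2)
  seg 5: up by d2 = 13/3 → (781/4, 281/6)
  seg 6: left by d3 = 17/2 → (747/4, 281/6)
  seg 7: up by d2 = 13/3 → (747/4, 307/6)
  seg 8: down by d6 = 17 → (747/4, 205/6)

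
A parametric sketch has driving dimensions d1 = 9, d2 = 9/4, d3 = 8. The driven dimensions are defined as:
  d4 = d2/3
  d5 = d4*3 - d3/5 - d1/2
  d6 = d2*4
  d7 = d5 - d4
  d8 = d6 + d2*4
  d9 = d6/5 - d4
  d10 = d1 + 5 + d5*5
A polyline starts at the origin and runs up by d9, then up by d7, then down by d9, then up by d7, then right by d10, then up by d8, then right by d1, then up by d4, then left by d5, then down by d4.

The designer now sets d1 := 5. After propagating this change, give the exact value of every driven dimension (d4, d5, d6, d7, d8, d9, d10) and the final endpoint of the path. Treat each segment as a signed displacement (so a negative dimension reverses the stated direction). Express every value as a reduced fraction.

d4 = 3/4
d5 = -37/20
d6 = 9
d7 = -13/5
d8 = 18
d9 = 21/20
d10 = 3/4
endpoint = (38/5, 64/5)

Apply edit: d1 := 5
  d4 = d2/3 = 3/4
  d5 = d4*3 - d3/5 - d1/2 = -37/20
  d6 = d2*4 = 9
  d7 = d5 - d4 = -13/5
  d8 = d6 + d2*4 = 18
  d9 = d6/5 - d4 = 21/20
  d10 = d1 + 5 + d5*5 = 3/4
Walk from origin (0, 0):
  seg 1: up by d9 = 21/20 → (0, 21/20)
  seg 2: up by d7 = -13/5 → (0, -31/20)
  seg 3: down by d9 = 21/20 → (0, -13/5)
  seg 4: up by d7 = -13/5 → (0, -26/5)
  seg 5: right by d10 = 3/4 → (3/4, -26/5)
  seg 6: up by d8 = 18 → (3/4, 64/5)
  seg 7: right by d1 = 5 → (23/4, 64/5)
  seg 8: up by d4 = 3/4 → (23/4, 271/20)
  seg 9: left by d5 = -37/20 → (38/5, 271/20)
  seg 10: down by d4 = 3/4 → (38/5, 64/5)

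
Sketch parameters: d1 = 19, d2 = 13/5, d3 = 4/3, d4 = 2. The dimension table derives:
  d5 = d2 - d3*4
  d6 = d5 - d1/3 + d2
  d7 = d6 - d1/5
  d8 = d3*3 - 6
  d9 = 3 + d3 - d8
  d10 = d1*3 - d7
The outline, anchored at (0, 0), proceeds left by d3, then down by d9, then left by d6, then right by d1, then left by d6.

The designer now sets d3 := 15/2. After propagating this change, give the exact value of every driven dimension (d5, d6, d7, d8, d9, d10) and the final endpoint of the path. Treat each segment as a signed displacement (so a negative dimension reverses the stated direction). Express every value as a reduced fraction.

d5 = -137/5
d6 = -467/15
d7 = -524/15
d8 = 33/2
d9 = -6
d10 = 1379/15
endpoint = (2213/30, 6)

Apply edit: d3 := 15/2
  d5 = d2 - d3*4 = -137/5
  d6 = d5 - d1/3 + d2 = -467/15
  d7 = d6 - d1/5 = -524/15
  d8 = d3*3 - 6 = 33/2
  d9 = 3 + d3 - d8 = -6
  d10 = d1*3 - d7 = 1379/15
Walk from origin (0, 0):
  seg 1: left by d3 = 15/2 → (-15/2, 0)
  seg 2: down by d9 = -6 → (-15/2, 6)
  seg 3: left by d6 = -467/15 → (709/30, 6)
  seg 4: right by d1 = 19 → (1279/30, 6)
  seg 5: left by d6 = -467/15 → (2213/30, 6)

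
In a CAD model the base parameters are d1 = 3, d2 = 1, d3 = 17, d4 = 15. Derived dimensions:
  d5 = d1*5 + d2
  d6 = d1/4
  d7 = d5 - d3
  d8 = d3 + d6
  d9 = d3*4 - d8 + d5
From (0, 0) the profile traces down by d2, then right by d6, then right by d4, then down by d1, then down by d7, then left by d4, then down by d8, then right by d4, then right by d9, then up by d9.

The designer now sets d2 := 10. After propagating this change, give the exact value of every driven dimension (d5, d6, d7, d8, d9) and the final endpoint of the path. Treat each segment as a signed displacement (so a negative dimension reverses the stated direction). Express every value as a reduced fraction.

Apply edit: d2 := 10
  d5 = d1*5 + d2 = 25
  d6 = d1/4 = 3/4
  d7 = d5 - d3 = 8
  d8 = d3 + d6 = 71/4
  d9 = d3*4 - d8 + d5 = 301/4
Walk from origin (0, 0):
  seg 1: down by d2 = 10 → (0, -10)
  seg 2: right by d6 = 3/4 → (3/4, -10)
  seg 3: right by d4 = 15 → (63/4, -10)
  seg 4: down by d1 = 3 → (63/4, -13)
  seg 5: down by d7 = 8 → (63/4, -21)
  seg 6: left by d4 = 15 → (3/4, -21)
  seg 7: down by d8 = 71/4 → (3/4, -155/4)
  seg 8: right by d4 = 15 → (63/4, -155/4)
  seg 9: right by d9 = 301/4 → (91, -155/4)
  seg 10: up by d9 = 301/4 → (91, 73/2)

d5 = 25
d6 = 3/4
d7 = 8
d8 = 71/4
d9 = 301/4
endpoint = (91, 73/2)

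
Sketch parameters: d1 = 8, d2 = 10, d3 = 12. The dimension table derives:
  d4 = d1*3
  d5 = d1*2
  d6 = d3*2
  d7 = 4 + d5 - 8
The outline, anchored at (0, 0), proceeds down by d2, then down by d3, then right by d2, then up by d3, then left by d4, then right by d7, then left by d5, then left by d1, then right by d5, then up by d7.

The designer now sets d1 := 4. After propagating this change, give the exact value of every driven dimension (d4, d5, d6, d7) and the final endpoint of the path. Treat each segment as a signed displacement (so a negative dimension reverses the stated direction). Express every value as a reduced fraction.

d4 = 12
d5 = 8
d6 = 24
d7 = 4
endpoint = (-2, -6)

Apply edit: d1 := 4
  d4 = d1*3 = 12
  d5 = d1*2 = 8
  d6 = d3*2 = 24
  d7 = 4 + d5 - 8 = 4
Walk from origin (0, 0):
  seg 1: down by d2 = 10 → (0, -10)
  seg 2: down by d3 = 12 → (0, -22)
  seg 3: right by d2 = 10 → (10, -22)
  seg 4: up by d3 = 12 → (10, -10)
  seg 5: left by d4 = 12 → (-2, -10)
  seg 6: right by d7 = 4 → (2, -10)
  seg 7: left by d5 = 8 → (-6, -10)
  seg 8: left by d1 = 4 → (-10, -10)
  seg 9: right by d5 = 8 → (-2, -10)
  seg 10: up by d7 = 4 → (-2, -6)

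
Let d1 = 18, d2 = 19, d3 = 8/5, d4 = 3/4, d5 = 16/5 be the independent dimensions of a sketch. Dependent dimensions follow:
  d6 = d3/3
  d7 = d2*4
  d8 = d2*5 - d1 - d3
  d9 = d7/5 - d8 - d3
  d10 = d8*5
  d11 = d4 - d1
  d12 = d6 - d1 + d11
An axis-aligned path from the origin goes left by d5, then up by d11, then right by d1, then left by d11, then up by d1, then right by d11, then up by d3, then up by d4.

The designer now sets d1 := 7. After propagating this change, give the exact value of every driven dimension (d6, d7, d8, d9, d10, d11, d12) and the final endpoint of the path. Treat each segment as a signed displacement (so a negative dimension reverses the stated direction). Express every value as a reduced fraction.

Apply edit: d1 := 7
  d6 = d3/3 = 8/15
  d7 = d2*4 = 76
  d8 = d2*5 - d1 - d3 = 432/5
  d9 = d7/5 - d8 - d3 = -364/5
  d10 = d8*5 = 432
  d11 = d4 - d1 = -25/4
  d12 = d6 - d1 + d11 = -763/60
Walk from origin (0, 0):
  seg 1: left by d5 = 16/5 → (-16/5, 0)
  seg 2: up by d11 = -25/4 → (-16/5, -25/4)
  seg 3: right by d1 = 7 → (19/5, -25/4)
  seg 4: left by d11 = -25/4 → (201/20, -25/4)
  seg 5: up by d1 = 7 → (201/20, 3/4)
  seg 6: right by d11 = -25/4 → (19/5, 3/4)
  seg 7: up by d3 = 8/5 → (19/5, 47/20)
  seg 8: up by d4 = 3/4 → (19/5, 31/10)

d6 = 8/15
d7 = 76
d8 = 432/5
d9 = -364/5
d10 = 432
d11 = -25/4
d12 = -763/60
endpoint = (19/5, 31/10)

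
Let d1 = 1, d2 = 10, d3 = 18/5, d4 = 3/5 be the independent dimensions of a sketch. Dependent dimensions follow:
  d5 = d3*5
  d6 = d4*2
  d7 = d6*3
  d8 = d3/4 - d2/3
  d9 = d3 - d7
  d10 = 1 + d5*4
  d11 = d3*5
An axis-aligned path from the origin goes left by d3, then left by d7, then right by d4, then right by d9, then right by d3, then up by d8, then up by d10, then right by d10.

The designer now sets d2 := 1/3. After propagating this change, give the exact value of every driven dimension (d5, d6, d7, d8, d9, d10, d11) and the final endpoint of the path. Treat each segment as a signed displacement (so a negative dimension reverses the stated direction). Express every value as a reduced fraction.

Apply edit: d2 := 1/3
  d5 = d3*5 = 18
  d6 = d4*2 = 6/5
  d7 = d6*3 = 18/5
  d8 = d3/4 - d2/3 = 71/90
  d9 = d3 - d7 = 0
  d10 = 1 + d5*4 = 73
  d11 = d3*5 = 18
Walk from origin (0, 0):
  seg 1: left by d3 = 18/5 → (-18/5, 0)
  seg 2: left by d7 = 18/5 → (-36/5, 0)
  seg 3: right by d4 = 3/5 → (-33/5, 0)
  seg 4: right by d9 = 0 → (-33/5, 0)
  seg 5: right by d3 = 18/5 → (-3, 0)
  seg 6: up by d8 = 71/90 → (-3, 71/90)
  seg 7: up by d10 = 73 → (-3, 6641/90)
  seg 8: right by d10 = 73 → (70, 6641/90)

d5 = 18
d6 = 6/5
d7 = 18/5
d8 = 71/90
d9 = 0
d10 = 73
d11 = 18
endpoint = (70, 6641/90)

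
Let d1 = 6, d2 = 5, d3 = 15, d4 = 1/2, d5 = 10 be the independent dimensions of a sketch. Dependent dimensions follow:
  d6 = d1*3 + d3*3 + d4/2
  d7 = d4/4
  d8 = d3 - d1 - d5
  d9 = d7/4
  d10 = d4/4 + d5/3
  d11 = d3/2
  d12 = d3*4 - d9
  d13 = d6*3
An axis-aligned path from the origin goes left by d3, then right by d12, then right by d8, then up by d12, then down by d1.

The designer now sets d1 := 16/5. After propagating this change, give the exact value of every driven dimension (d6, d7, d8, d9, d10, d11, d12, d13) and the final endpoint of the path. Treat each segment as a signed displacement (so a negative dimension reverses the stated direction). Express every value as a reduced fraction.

Apply edit: d1 := 16/5
  d6 = d1*3 + d3*3 + d4/2 = 1097/20
  d7 = d4/4 = 1/8
  d8 = d3 - d1 - d5 = 9/5
  d9 = d7/4 = 1/32
  d10 = d4/4 + d5/3 = 83/24
  d11 = d3/2 = 15/2
  d12 = d3*4 - d9 = 1919/32
  d13 = d6*3 = 3291/20
Walk from origin (0, 0):
  seg 1: left by d3 = 15 → (-15, 0)
  seg 2: right by d12 = 1919/32 → (1439/32, 0)
  seg 3: right by d8 = 9/5 → (7483/160, 0)
  seg 4: up by d12 = 1919/32 → (7483/160, 1919/32)
  seg 5: down by d1 = 16/5 → (7483/160, 9083/160)

d6 = 1097/20
d7 = 1/8
d8 = 9/5
d9 = 1/32
d10 = 83/24
d11 = 15/2
d12 = 1919/32
d13 = 3291/20
endpoint = (7483/160, 9083/160)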